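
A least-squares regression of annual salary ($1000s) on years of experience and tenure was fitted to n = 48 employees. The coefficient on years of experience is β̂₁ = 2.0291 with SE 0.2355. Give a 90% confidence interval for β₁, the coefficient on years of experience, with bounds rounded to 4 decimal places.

df = n − k − 1 = 48 − 2 − 1 = 45.
t* = t_{0.05, 45} = 1.679427.
Margin = t* × SE = 1.679427 × 0.2355 = 0.395505.
CI: 2.0291 ± 0.395505 → (1.6336, 2.4246).
With 90% confidence, each one-unit increase in years of experience is associated with a change of between 1.6336 and 2.4246 $1000s in annual salary, holding the other predictors fixed.

(1.6336, 2.4246)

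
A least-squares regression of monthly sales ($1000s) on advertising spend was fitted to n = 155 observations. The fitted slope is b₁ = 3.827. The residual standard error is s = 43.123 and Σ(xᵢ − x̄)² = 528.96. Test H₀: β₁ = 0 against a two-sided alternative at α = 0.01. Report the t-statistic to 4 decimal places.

SE(b₁) = s/√Sₓₓ = 43.123/√528.96 = 1.87498.
t = 3.827 / 1.87498 = 2.0411.
df = n − 2 = 153.
Two-sided p ≈ 0.0430, which is ≥ 0.01, so fail to reject H₀.
The data do not give significant evidence of an association between advertising spend and monthly sales.

t = 2.0411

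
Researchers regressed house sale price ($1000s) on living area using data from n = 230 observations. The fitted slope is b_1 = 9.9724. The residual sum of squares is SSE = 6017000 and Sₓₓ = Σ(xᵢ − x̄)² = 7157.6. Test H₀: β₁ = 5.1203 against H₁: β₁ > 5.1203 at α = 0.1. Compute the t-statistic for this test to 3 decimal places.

t = 2.527

MSE = SSE/(n − 2) = 6017000/228 = 26390.4.
SE(b_1) = √(MSE/Sₓₓ) = √(26390.4/7157.6) = 1.92017.
t = (9.9724 − 5.1203) / 1.92017 = 2.527.
df = n − 2 = 228.
One-sided p ≈ 0.0061, which is < 0.1, so reject H₀.
There is evidence that the true slope on living area exceeds 5.1203 $1000s per unit.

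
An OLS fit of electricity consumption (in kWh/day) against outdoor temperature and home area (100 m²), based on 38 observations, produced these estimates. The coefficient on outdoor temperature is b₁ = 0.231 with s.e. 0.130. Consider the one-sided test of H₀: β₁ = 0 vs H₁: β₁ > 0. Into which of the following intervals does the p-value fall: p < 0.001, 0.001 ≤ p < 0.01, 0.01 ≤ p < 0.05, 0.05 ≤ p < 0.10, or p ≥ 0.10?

0.01 ≤ p < 0.05

t = 0.231 / 0.130 = 1.777.
df = n − k − 1 = 38 − 2 − 1 = 35.
One-sided p = P(T_{35} > t) ≈ 0.0421.
So 0.01 ≤ p < 0.05.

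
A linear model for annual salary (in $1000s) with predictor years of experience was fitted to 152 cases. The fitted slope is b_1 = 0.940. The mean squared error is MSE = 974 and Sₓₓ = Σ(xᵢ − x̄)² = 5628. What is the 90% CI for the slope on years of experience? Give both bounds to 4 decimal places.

SE(b_1) = √(MSE/Sₓₓ) = √(974/5628) = 0.416009.
df = n − 2 = 150.
t* = t_{0.05, 150} = 1.655076.
Margin = t* × SE = 1.655076 × 0.416009 = 0.688526.
CI: 0.940 ± 0.688526 → (0.2515, 1.6285).
With 90% confidence, each one-unit increase in years of experience is associated with a change of between 0.2515 and 1.6285 $1000s in annual salary.

(0.2515, 1.6285)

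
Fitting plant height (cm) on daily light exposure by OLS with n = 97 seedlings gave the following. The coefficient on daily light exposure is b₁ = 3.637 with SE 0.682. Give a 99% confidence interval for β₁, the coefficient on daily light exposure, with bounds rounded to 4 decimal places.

df = n − 2 = 97 − 2 = 95.
t* = t_{0.005, 95} = 2.628576.
Margin = t* × SE = 2.628576 × 0.682 = 1.792689.
CI: 3.637 ± 1.792689 → (1.8443, 5.4297).
With 99% confidence, each one-unit increase in daily light exposure is associated with a change of between 1.8443 and 5.4297 cm in plant height.

(1.8443, 5.4297)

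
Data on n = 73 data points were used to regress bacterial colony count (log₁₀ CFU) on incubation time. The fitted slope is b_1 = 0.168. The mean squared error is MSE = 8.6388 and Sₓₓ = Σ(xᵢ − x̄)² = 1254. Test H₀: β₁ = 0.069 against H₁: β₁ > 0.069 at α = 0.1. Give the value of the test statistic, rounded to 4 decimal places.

t = 1.1928

SE(b_1) = √(MSE/Sₓₓ) = √(8.6388/1254) = 0.083.
t = (0.168 − 0.069) / 0.083 = 1.1928.
df = n − 2 = 71.
One-sided p ≈ 0.1185, which is ≥ 0.1, so fail to reject H₀.
The data do not give significant evidence that the true slope on incubation time exceeds 0.069 log₁₀ CFU per unit.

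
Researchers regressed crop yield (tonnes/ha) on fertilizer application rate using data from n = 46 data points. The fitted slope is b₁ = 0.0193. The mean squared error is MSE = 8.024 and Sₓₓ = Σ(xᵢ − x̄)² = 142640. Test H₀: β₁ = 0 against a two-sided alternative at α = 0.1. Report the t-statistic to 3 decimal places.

SE(b₁) = √(MSE/Sₓₓ) = √(8.024/142640) = 0.00750023.
t = 0.0193 / 0.00750023 = 2.573.
df = n − 2 = 44.
Two-sided p ≈ 0.0135, which is < 0.1, so reject H₀.
There is evidence that fertilizer application rate is associated with crop yield.

t = 2.573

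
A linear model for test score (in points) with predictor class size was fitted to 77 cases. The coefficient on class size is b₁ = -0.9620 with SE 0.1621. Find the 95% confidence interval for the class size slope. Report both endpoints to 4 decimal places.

(-1.2849, -0.6391)

df = n − 2 = 77 − 2 = 75.
t* = t_{0.025, 75} = 1.992102.
Margin = t* × SE = 1.992102 × 0.1621 = 0.322920.
CI: -0.9620 ± 0.322920 → (-1.2849, -0.6391).
With 95% confidence, each one-unit increase in class size is associated with a change of between -1.2849 and -0.6391 points in test score.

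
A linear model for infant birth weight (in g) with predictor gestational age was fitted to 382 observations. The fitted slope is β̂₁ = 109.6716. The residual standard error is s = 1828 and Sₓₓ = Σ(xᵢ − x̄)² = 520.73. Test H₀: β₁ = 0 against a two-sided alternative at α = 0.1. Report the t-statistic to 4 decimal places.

t = 1.3691

SE(β̂₁) = s/√Sₓₓ = 1828/√520.73 = 80.1069.
t = 109.6716 / 80.1069 = 1.3691.
df = n − 2 = 380.
Two-sided p ≈ 0.1718, which is ≥ 0.1, so fail to reject H₀.
The data do not give significant evidence of an association between gestational age and infant birth weight.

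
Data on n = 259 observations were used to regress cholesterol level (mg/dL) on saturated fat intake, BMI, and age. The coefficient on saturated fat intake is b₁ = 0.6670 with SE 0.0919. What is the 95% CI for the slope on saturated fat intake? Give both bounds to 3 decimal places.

(0.486, 0.848)

df = n − k − 1 = 259 − 3 − 1 = 255.
t* = t_{0.025, 255} = 1.969311.
Margin = t* × SE = 1.969311 × 0.0919 = 0.18098.
CI: 0.6670 ± 0.18098 → (0.486, 0.848).
With 95% confidence, each one-unit increase in saturated fat intake is associated with a change of between 0.486 and 0.848 mg/dL in cholesterol level, holding the other predictors fixed.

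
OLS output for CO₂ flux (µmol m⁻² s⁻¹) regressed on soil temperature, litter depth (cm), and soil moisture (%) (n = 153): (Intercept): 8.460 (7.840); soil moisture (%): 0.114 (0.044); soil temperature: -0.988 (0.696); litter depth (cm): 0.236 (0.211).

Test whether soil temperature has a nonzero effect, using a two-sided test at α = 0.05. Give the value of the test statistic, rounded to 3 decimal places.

t = -1.420

Read off: b = -0.988, SE = 0.696 for soil temperature.
H₀: β₁ = 0 vs H₁: β₁ ≠ 0.
t = -0.988 / 0.696 = -1.420.
df = n − k − 1 = 153 − 3 − 1 = 149.
Two-sided p ≈ 0.1578, which is ≥ 0.05, so fail to reject H₀.
The data do not give significant evidence of an association between soil temperature and CO₂ flux, after adjusting for the other predictors.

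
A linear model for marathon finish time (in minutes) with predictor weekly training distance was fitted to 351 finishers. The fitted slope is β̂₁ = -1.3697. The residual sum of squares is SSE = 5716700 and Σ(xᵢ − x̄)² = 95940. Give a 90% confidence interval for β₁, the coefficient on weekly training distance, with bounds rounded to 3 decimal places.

MSE = SSE/(n − 2) = 5716700/349 = 16380.2.
SE(β̂₁) = √(MSE/Sₓₓ) = √(16380.2/95940) = 0.4132.
df = n − 2 = 349.
t* = t_{0.05, 349} = 1.649231.
Margin = t* × SE = 1.649231 × 0.4132 = 0.68146.
CI: -1.3697 ± 0.68146 → (-2.051, -0.688).
With 90% confidence, each one-unit increase in weekly training distance is associated with a change of between -2.051 and -0.688 minutes in marathon finish time.

(-2.051, -0.688)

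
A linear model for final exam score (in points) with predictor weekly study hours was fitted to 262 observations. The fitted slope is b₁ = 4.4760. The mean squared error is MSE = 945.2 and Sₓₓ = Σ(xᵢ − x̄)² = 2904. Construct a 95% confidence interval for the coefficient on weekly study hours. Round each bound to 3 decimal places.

SE(b₁) = √(MSE/Sₓₓ) = √(945.2/2904) = 0.57051.
df = n − 2 = 260.
t* = t_{0.025, 260} = 1.96913.
Margin = t* × SE = 1.96913 × 0.57051 = 1.12341.
CI: 4.4760 ± 1.12341 → (3.353, 5.599).
With 95% confidence, each one-unit increase in weekly study hours is associated with a change of between 3.353 and 5.599 points in final exam score.

(3.353, 5.599)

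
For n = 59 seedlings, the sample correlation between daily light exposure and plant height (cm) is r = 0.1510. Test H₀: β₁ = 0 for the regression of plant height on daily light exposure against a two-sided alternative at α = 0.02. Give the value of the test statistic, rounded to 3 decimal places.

t = r·√(n − 2)/√(1 − r²) = 0.1510·√57/√0.977199 = 1.153.
df = n − 2 = 57.
Two-sided p ≈ 0.2536, which is ≥ 0.02, so fail to reject H₀.
The data do not give significant evidence of a linear association between daily light exposure and plant height.

t = 1.153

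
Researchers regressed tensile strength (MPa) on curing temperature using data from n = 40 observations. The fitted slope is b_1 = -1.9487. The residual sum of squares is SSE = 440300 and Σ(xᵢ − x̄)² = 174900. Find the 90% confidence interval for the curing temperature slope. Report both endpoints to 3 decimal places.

(-2.383, -1.515)

MSE = SSE/(n − 2) = 440300/38 = 11586.8.
SE(b_1) = √(MSE/Sₓₓ) = √(11586.8/174900) = 0.257388.
df = n − 2 = 38.
t* = t_{0.05, 38} = 1.685954.
Margin = t* × SE = 1.685954 × 0.257388 = 0.43394.
CI: -1.9487 ± 0.43394 → (-2.383, -1.515).
With 90% confidence, each one-unit increase in curing temperature is associated with a change of between -2.383 and -1.515 MPa in tensile strength.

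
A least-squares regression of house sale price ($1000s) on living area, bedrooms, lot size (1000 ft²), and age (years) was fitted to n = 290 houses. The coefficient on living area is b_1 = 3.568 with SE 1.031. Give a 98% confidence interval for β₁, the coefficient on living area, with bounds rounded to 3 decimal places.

(1.156, 5.980)

df = n − k − 1 = 290 − 4 − 1 = 285.
t* = t_{0.01, 285} = 2.339503.
Margin = t* × SE = 2.339503 × 1.031 = 2.41203.
CI: 3.568 ± 2.41203 → (1.156, 5.980).
With 98% confidence, each one-unit increase in living area is associated with a change of between 1.156 and 5.980 $1000s in house sale price, holding the other predictors fixed.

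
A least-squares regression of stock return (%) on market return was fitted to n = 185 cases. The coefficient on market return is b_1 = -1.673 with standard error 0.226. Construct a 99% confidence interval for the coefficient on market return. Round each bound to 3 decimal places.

df = n − 2 = 185 − 2 = 183.
t* = t_{0.005, 183} = 2.602961.
Margin = t* × SE = 2.602961 × 0.226 = 0.58827.
CI: -1.673 ± 0.58827 → (-2.261, -1.085).
With 99% confidence, each one-unit increase in market return is associated with a change of between -2.261 and -1.085 % in stock return.

(-2.261, -1.085)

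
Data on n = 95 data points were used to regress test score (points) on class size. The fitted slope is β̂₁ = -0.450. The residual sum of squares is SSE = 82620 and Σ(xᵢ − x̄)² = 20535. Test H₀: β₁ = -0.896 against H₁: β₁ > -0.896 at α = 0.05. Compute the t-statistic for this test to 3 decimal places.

MSE = SSE/(n − 2) = 82620/93 = 888.387.
SE(β̂₁) = √(MSE/Sₓₓ) = √(888.387/20535) = 0.207995.
t = (-0.450 − (-0.896)) / 0.207995 = 2.144.
df = n − 2 = 93.
One-sided p ≈ 0.0173, which is < 0.05, so reject H₀.
There is evidence that the true slope on class size exceeds -0.896 points per unit.

t = 2.144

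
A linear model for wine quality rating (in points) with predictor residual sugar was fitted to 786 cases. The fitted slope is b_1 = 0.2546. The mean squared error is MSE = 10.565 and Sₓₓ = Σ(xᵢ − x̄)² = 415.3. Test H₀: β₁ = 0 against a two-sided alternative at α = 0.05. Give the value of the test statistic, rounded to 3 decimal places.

t = 1.596

SE(b_1) = √(MSE/Sₓₓ) = √(10.565/415.3) = 0.159497.
t = 0.2546 / 0.159497 = 1.596.
df = n − 2 = 784.
Two-sided p ≈ 0.1108, which is ≥ 0.05, so fail to reject H₀.
The data do not give significant evidence of an association between residual sugar and wine quality rating.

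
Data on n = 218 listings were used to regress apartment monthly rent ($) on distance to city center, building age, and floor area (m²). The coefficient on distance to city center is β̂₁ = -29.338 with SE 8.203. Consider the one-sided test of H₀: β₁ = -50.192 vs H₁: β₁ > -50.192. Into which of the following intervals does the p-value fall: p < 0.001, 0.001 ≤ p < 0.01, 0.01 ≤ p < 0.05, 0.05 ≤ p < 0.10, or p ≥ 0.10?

t = (-29.338 − (-50.192)) / 8.203 = 2.542.
df = n − k − 1 = 218 − 3 − 1 = 214.
One-sided p = P(T_{214} > t) ≈ 0.0059.
So 0.001 ≤ p < 0.01.

0.001 ≤ p < 0.01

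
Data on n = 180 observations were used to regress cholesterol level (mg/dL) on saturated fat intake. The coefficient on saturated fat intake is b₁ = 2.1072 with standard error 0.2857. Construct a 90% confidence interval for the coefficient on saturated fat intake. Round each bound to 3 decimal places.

(1.635, 2.580)

df = n − 2 = 180 − 2 = 178.
t* = t_{0.05, 178} = 1.653459.
Margin = t* × SE = 1.653459 × 0.2857 = 0.47239.
CI: 2.1072 ± 0.47239 → (1.635, 2.580).
With 90% confidence, each one-unit increase in saturated fat intake is associated with a change of between 1.635 and 2.580 mg/dL in cholesterol level.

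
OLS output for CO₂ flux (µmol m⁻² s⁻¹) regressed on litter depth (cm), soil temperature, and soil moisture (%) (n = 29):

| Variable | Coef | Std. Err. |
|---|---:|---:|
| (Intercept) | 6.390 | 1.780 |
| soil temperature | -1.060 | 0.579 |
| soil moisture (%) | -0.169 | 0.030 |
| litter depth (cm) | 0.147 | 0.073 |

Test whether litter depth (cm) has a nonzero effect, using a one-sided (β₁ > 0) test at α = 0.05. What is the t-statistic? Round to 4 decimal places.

t = 2.0137

Read off: b = 0.147, SE = 0.073 for litter depth (cm).
H₀: β₁ = 0 vs H₁: β₁ > 0.
t = 0.147 / 0.073 = 2.0137.
df = n − k − 1 = 29 − 3 − 1 = 25.
One-sided p ≈ 0.0275, which is < 0.05, so reject H₀.
There is evidence that the true slope on litter depth (cm) is positive, holding the other predictors fixed.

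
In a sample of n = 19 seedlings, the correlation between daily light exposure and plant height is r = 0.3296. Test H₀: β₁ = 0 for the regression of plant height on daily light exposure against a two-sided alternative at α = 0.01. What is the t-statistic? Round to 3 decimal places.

t = r·√(n − 2)/√(1 − r²) = 0.3296·√17/√0.891364 = 1.439.
df = n − 2 = 17.
Two-sided p ≈ 0.1682, which is ≥ 0.01, so fail to reject H₀.
The data do not give significant evidence of a linear association between daily light exposure and plant height.

t = 1.439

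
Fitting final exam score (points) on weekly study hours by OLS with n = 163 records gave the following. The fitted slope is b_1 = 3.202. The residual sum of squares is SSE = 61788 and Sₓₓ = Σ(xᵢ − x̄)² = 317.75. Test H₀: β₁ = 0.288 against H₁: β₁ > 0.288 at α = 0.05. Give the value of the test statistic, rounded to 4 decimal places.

MSE = SSE/(n − 2) = 61788/161 = 383.776.
SE(b_1) = √(MSE/Sₓₓ) = √(383.776/317.75) = 1.099.
t = (3.202 − 0.288) / 1.099 = 2.6515.
df = n − 2 = 161.
One-sided p ≈ 0.0044, which is < 0.05, so reject H₀.
There is evidence that the true slope on weekly study hours exceeds 0.288 points per unit.

t = 2.6515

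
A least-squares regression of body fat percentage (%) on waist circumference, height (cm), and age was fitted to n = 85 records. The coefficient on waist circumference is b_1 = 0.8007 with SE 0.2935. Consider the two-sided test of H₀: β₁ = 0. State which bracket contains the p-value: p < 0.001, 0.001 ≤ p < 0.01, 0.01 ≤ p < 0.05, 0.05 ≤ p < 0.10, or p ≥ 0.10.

t = 0.8007 / 0.2935 = 2.728.
df = n − k − 1 = 85 − 3 − 1 = 81.
Two-sided p = 2·P(T_{81} > |t|) ≈ 0.0078.
So 0.001 ≤ p < 0.01.

0.001 ≤ p < 0.01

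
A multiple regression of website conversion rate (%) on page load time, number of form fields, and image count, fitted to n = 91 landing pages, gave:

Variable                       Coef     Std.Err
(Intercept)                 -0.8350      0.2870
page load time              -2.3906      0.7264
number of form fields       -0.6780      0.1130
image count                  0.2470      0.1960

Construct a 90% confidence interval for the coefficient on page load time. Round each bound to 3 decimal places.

Read off: b = -2.3906, SE = 0.7264 for page load time.
df = n − k − 1 = 91 − 3 − 1 = 87.
t* = t_{0.05, 87} = 1.662557.
Margin = t* × SE = 1.662557 × 0.7264 = 1.20768.
CI: -2.3906 ± 1.20768 → (-3.598, -1.183).

(-3.598, -1.183)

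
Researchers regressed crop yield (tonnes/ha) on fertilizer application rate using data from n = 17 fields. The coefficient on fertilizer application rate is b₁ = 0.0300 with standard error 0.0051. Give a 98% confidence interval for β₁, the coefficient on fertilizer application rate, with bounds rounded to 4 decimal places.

(0.0167, 0.0433)

df = n − 2 = 17 − 2 = 15.
t* = t_{0.01, 15} = 2.60248.
Margin = t* × SE = 2.60248 × 0.0051 = 0.013273.
CI: 0.0300 ± 0.013273 → (0.0167, 0.0433).
With 98% confidence, each one-unit increase in fertilizer application rate is associated with a change of between 0.0167 and 0.0433 tonnes/ha in crop yield.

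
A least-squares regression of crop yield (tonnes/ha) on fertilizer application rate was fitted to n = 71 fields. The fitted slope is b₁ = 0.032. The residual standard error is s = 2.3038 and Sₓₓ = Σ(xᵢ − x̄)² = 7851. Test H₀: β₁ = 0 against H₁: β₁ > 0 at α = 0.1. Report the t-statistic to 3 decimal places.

t = 1.231

SE(b₁) = s/√Sₓₓ = 2.3038/√7851 = 0.0260005.
t = 0.032 / 0.0260005 = 1.231.
df = n − 2 = 69.
One-sided p ≈ 0.1113, which is ≥ 0.1, so fail to reject H₀.
The data do not give significant evidence that the true slope on fertilizer application rate is positive.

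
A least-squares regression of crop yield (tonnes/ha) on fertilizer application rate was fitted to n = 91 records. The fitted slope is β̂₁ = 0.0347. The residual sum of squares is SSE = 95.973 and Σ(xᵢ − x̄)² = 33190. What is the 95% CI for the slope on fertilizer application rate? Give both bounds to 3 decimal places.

MSE = SSE/(n − 2) = 95.973/89 = 1.07835.
SE(β̂₁) = √(MSE/Sₓₓ) = √(1.07835/33190) = 0.00570001.
df = n − 2 = 89.
t* = t_{0.025, 89} = 1.986979.
Margin = t* × SE = 1.986979 × 0.00570001 = 0.01133.
CI: 0.0347 ± 0.01133 → (0.023, 0.046).
With 95% confidence, each one-unit increase in fertilizer application rate is associated with a change of between 0.023 and 0.046 tonnes/ha in crop yield.

(0.023, 0.046)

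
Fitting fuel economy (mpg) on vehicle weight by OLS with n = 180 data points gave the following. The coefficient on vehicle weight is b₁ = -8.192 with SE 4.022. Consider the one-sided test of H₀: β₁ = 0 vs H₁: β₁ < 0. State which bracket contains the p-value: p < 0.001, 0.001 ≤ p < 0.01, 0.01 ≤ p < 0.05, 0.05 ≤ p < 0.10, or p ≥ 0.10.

t = -8.192 / 4.022 = -2.037.
df = n − 2 = 180 − 2 = 178.
One-sided p = P(T_{178} < t) ≈ 0.0216.
So 0.01 ≤ p < 0.05.

0.01 ≤ p < 0.05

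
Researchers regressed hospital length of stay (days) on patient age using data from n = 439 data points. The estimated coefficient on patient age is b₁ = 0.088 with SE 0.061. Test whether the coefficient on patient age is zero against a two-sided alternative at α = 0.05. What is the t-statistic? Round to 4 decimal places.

t = 1.4426

H₀: β₁ = 0 vs H₁: β₁ ≠ 0.
t = (b₁ − β₁⁰)/SE = 0.088 / 0.061 = 1.4426.
df = n − 2 = 439 − 2 = 437.
Two-sided p ≈ 0.1498, which is ≥ 0.05, so fail to reject H₀.
The data do not give significant evidence of an association between patient age and hospital length of stay.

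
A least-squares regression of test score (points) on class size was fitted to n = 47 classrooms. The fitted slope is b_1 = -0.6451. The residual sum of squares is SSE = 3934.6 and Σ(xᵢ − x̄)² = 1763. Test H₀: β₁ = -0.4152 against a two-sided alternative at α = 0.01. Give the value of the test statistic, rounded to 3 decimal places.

t = -1.032

MSE = SSE/(n − 2) = 3934.6/45 = 87.4356.
SE(b_1) = √(MSE/Sₓₓ) = √(87.4356/1763) = 0.222699.
t = (-0.6451 − (-0.4152)) / 0.222699 = -1.032.
df = n − 2 = 45.
Two-sided p ≈ 0.3074, which is ≥ 0.01, so fail to reject H₀.
The data are consistent with a true slope of -0.4152 points per unit of class size.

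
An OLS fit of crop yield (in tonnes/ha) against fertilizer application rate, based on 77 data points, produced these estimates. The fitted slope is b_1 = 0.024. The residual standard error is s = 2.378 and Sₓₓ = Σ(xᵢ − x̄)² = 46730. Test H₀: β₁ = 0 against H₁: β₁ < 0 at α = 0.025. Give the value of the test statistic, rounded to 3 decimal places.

SE(b_1) = s/√Sₓₓ = 2.378/√46730 = 0.0110005.
t = 0.024 / 0.0110005 = 2.182.
df = n − 2 = 75.
One-sided p ≈ 0.9839, which is ≥ 0.025, so fail to reject H₀.
The data do not give significant evidence that the true slope on fertilizer application rate is negative.

t = 2.182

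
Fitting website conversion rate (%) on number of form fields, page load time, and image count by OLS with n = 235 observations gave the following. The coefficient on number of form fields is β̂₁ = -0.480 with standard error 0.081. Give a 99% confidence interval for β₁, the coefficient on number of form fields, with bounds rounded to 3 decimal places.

df = n − k − 1 = 235 − 3 − 1 = 231.
t* = t_{0.005, 231} = 2.59728.
Margin = t* × SE = 2.59728 × 0.081 = 0.21038.
CI: -0.480 ± 0.21038 → (-0.690, -0.270).
With 99% confidence, each one-unit increase in number of form fields is associated with a change of between -0.690 and -0.270 % in website conversion rate, holding the other predictors fixed.

(-0.690, -0.270)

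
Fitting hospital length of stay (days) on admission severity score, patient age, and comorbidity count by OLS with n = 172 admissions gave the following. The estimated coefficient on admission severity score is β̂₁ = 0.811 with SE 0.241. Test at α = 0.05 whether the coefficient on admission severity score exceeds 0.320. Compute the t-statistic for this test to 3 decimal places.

H₀: β₁ = 0.320 vs H₁: β₁ > 0.320.
t = (β̂₁ − β₁⁰)/SE = (0.811 − 0.320) / 0.241 = 2.037.
df = n − k − 1 = 172 − 3 − 1 = 168.
One-sided p ≈ 0.0216, which is < 0.05, so reject H₀.
There is evidence that the true slope on admission severity score exceeds 0.320 days per unit, holding the other predictors fixed.

t = 2.037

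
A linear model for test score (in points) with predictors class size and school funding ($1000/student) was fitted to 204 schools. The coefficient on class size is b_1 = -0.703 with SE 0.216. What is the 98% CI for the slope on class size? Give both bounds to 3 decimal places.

(-1.210, -0.196)

df = n − k − 1 = 204 − 2 − 1 = 201.
t* = t_{0.01, 201} = 2.345043.
Margin = t* × SE = 2.345043 × 0.216 = 0.50653.
CI: -0.703 ± 0.50653 → (-1.210, -0.196).
With 98% confidence, each one-unit increase in class size is associated with a change of between -1.210 and -0.196 points in test score, holding the other predictors fixed.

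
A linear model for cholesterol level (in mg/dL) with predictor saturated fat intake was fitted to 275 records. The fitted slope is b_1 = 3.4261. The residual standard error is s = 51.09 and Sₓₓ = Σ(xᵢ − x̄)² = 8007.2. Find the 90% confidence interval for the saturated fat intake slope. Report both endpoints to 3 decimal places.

SE(b_1) = s/√Sₓₓ = 51.09/√8007.2 = 0.570947.
df = n − 2 = 273.
t* = t_{0.05, 273} = 1.650454.
Margin = t* × SE = 1.650454 × 0.570947 = 0.94232.
CI: 3.4261 ± 0.94232 → (2.484, 4.368).
With 90% confidence, each one-unit increase in saturated fat intake is associated with a change of between 2.484 and 4.368 mg/dL in cholesterol level.

(2.484, 4.368)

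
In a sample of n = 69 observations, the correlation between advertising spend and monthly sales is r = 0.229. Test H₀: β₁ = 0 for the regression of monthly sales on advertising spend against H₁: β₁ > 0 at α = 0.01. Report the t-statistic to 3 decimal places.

t = 1.926

t = r·√(n − 2)/√(1 − r²) = 0.229·√67/√0.947559 = 1.926.
df = n − 2 = 67.
One-sided p ≈ 0.0292, which is ≥ 0.01, so fail to reject H₀.
The data do not give significant evidence of a linear association between advertising spend and monthly sales.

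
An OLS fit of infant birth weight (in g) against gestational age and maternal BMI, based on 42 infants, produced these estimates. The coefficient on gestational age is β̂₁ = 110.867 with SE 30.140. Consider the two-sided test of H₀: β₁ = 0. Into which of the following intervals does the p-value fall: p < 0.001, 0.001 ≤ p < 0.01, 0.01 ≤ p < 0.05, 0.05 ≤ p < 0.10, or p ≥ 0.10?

p < 0.001

t = 110.867 / 30.140 = 3.678.
df = n − k − 1 = 42 − 2 − 1 = 39.
Two-sided p = 2·P(T_{39} > |t|) ≈ 0.0007.
So p < 0.001.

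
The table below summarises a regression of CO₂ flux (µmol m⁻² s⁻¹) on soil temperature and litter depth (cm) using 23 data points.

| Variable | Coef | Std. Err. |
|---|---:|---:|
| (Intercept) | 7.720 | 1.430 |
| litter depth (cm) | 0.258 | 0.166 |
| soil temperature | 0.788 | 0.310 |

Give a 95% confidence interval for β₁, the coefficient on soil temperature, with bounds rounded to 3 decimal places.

Read off: b = 0.788, SE = 0.310 for soil temperature.
df = n − k − 1 = 23 − 2 − 1 = 20.
t* = t_{0.025, 20} = 2.085963.
Margin = t* × SE = 2.085963 × 0.310 = 0.64665.
CI: 0.788 ± 0.64665 → (0.141, 1.435).

(0.141, 1.435)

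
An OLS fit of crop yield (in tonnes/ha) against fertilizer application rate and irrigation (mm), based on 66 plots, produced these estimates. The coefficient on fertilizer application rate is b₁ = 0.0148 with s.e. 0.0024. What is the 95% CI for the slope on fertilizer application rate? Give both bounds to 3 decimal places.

df = n − k − 1 = 66 − 2 − 1 = 63.
t* = t_{0.025, 63} = 1.998341.
Margin = t* × SE = 1.998341 × 0.0024 = 0.00480.
CI: 0.0148 ± 0.00480 → (0.010, 0.020).
With 95% confidence, each one-unit increase in fertilizer application rate is associated with a change of between 0.010 and 0.020 tonnes/ha in crop yield, holding the other predictors fixed.

(0.010, 0.020)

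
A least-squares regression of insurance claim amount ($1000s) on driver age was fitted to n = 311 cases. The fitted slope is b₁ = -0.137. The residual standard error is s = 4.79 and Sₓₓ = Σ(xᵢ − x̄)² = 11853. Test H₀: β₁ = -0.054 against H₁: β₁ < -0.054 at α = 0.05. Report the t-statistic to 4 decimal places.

SE(b₁) = s/√Sₓₓ = 4.79/√11853 = 0.0439968.
t = (-0.137 − (-0.054)) / 0.0439968 = -1.8865.
df = n − 2 = 309.
One-sided p ≈ 0.0301, which is < 0.05, so reject H₀.
There is evidence that the true slope on driver age is below -0.054 $1000s per unit.

t = -1.8865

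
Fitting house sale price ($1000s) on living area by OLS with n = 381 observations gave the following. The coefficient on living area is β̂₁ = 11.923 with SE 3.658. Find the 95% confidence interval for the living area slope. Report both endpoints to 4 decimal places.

(4.7305, 19.1155)

df = n − 2 = 381 − 2 = 379.
t* = t_{0.025, 379} = 1.966243.
Margin = t* × SE = 1.966243 × 3.658 = 7.192517.
CI: 11.923 ± 7.192517 → (4.7305, 19.1155).
With 95% confidence, each one-unit increase in living area is associated with a change of between 4.7305 and 19.1155 $1000s in house sale price.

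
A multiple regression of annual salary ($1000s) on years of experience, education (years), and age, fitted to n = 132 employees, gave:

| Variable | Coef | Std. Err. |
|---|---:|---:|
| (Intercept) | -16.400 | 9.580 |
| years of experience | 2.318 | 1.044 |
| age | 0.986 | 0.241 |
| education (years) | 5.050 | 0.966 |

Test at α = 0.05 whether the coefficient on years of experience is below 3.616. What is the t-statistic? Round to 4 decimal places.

t = -1.2433

Read off: b = 2.318, SE = 1.044 for years of experience.
H₀: β₁ = 3.616 vs H₁: β₁ < 3.616.
t = (2.318 − 3.616) / 1.044 = -1.2433.
df = n − k − 1 = 132 − 3 − 1 = 128.
One-sided p ≈ 0.1080, which is ≥ 0.05, so fail to reject H₀.
The data do not give significant evidence that the true slope on years of experience is below 3.616 $1000s per unit, holding the other predictors fixed.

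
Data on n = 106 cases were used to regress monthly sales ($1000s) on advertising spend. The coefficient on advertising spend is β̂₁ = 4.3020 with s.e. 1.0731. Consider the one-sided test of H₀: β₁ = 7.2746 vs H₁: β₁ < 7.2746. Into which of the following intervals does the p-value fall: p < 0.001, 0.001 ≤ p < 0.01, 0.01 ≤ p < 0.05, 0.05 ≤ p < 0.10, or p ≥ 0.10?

t = (4.3020 − 7.2746) / 1.0731 = -2.770.
df = n − 2 = 106 − 2 = 104.
One-sided p = P(T_{104} < t) ≈ 0.0033.
So 0.001 ≤ p < 0.01.

0.001 ≤ p < 0.01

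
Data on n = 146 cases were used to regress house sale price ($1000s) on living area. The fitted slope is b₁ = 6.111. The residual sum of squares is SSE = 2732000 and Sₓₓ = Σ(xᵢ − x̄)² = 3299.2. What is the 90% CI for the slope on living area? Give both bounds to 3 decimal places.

MSE = SSE/(n − 2) = 2732000/144 = 18972.2.
SE(b₁) = √(MSE/Sₓₓ) = √(18972.2/3299.2) = 2.39803.
df = n − 2 = 144.
t* = t_{0.05, 144} = 1.655504.
Margin = t* × SE = 1.655504 × 2.39803 = 3.96995.
CI: 6.111 ± 3.96995 → (2.141, 10.081).
With 90% confidence, each one-unit increase in living area is associated with a change of between 2.141 and 10.081 $1000s in house sale price.

(2.141, 10.081)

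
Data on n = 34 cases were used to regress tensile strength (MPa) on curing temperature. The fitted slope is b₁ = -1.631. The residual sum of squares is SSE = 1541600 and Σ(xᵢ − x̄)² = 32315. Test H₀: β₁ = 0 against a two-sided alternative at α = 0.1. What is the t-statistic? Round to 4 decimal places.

t = -1.3358

MSE = SSE/(n − 2) = 1541600/32 = 48175.
SE(b₁) = √(MSE/Sₓₓ) = √(48175/32315) = 1.22098.
t = -1.631 / 1.22098 = -1.3358.
df = n − 2 = 32.
Two-sided p ≈ 0.1910, which is ≥ 0.1, so fail to reject H₀.
The data do not give significant evidence of an association between curing temperature and tensile strength.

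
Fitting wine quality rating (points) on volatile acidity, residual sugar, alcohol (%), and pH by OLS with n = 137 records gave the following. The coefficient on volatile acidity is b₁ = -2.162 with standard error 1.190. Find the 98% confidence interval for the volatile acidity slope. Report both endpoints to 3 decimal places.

df = n − k − 1 = 137 − 4 − 1 = 132.
t* = t_{0.01, 132} = 2.35493.
Margin = t* × SE = 2.35493 × 1.190 = 2.80237.
CI: -2.162 ± 2.80237 → (-4.964, 0.640).
With 98% confidence, each one-unit increase in volatile acidity is associated with a change of between -4.964 and 0.640 points in wine quality rating, holding the other predictors fixed.

(-4.964, 0.640)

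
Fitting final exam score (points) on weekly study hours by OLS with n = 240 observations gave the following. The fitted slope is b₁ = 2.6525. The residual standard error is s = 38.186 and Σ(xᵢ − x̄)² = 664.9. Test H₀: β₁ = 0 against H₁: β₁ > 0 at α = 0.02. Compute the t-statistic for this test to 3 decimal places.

t = 1.791

SE(b₁) = s/√Sₓₓ = 38.186/√664.9 = 1.4809.
t = 2.6525 / 1.4809 = 1.791.
df = n − 2 = 238.
One-sided p ≈ 0.0373, which is ≥ 0.02, so fail to reject H₀.
The data do not give significant evidence that the true slope on weekly study hours is positive.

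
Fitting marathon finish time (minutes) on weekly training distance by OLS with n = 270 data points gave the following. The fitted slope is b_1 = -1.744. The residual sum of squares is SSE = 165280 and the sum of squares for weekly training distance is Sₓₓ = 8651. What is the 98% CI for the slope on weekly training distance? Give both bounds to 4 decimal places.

MSE = SSE/(n − 2) = 165280/268 = 616.716.
SE(b_1) = √(MSE/Sₓₓ) = √(616.716/8651) = 0.266999.
df = n − 2 = 268.
t* = t_{0.01, 268} = 2.340342.
Margin = t* × SE = 2.340342 × 0.266999 = 0.624869.
CI: -1.744 ± 0.624869 → (-2.3689, -1.1191).
With 98% confidence, each one-unit increase in weekly training distance is associated with a change of between -2.3689 and -1.1191 minutes in marathon finish time.

(-2.3689, -1.1191)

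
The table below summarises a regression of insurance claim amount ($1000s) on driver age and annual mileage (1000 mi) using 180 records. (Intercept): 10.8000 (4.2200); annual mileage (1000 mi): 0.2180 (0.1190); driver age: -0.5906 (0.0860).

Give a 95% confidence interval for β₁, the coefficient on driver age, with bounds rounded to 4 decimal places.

Read off: b = -0.5906, SE = 0.0860 for driver age.
df = n − k − 1 = 180 − 2 − 1 = 177.
t* = t_{0.025, 177} = 1.973457.
Margin = t* × SE = 1.973457 × 0.0860 = 0.169717.
CI: -0.5906 ± 0.169717 → (-0.7603, -0.4209).

(-0.7603, -0.4209)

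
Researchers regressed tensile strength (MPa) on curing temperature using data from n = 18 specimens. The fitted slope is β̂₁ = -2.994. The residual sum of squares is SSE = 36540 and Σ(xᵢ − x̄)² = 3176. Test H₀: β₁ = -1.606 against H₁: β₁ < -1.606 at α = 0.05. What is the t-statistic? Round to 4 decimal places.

MSE = SSE/(n − 2) = 36540/16 = 2283.75.
SE(β̂₁) = √(MSE/Sₓₓ) = √(2283.75/3176) = 0.847977.
t = (-2.994 − (-1.606)) / 0.847977 = -1.6368.
df = n − 2 = 16.
One-sided p ≈ 0.0606, which is ≥ 0.05, so fail to reject H₀.
The data do not give significant evidence that the true slope on curing temperature is below -1.606 MPa per unit.

t = -1.6368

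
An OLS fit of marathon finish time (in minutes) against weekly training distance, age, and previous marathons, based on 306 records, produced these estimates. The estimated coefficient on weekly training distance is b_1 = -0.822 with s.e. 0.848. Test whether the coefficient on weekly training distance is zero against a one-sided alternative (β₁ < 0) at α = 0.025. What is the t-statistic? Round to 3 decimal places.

t = -0.969

H₀: β₁ = 0 vs H₁: β₁ < 0.
t = (b_1 − β₁⁰)/SE = -0.822 / 0.848 = -0.969.
df = n − k − 1 = 306 − 3 − 1 = 302.
One-sided p ≈ 0.1666, which is ≥ 0.025, so fail to reject H₀.
The data do not give significant evidence that the true slope on weekly training distance is negative, holding the other predictors fixed.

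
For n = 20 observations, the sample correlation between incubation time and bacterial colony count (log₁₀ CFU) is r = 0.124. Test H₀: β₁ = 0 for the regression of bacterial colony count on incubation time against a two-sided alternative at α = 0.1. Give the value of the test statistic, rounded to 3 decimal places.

t = r·√(n − 2)/√(1 − r²) = 0.124·√18/√0.984624 = 0.530.
df = n − 2 = 18.
Two-sided p ≈ 0.6025, which is ≥ 0.1, so fail to reject H₀.
The data do not give significant evidence of a linear association between incubation time and bacterial colony count.

t = 0.530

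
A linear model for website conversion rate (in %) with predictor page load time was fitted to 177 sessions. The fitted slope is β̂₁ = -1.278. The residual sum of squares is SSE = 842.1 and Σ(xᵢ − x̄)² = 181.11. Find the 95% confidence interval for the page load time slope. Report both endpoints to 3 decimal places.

MSE = SSE/(n − 2) = 842.1/175 = 4.812.
SE(β̂₁) = √(MSE/Sₓₓ) = √(4.812/181.11) = 0.163001.
df = n − 2 = 175.
t* = t_{0.025, 175} = 1.973612.
Margin = t* × SE = 1.973612 × 0.163001 = 0.32170.
CI: -1.278 ± 0.32170 → (-1.600, -0.956).
With 95% confidence, each one-unit increase in page load time is associated with a change of between -1.600 and -0.956 % in website conversion rate.

(-1.600, -0.956)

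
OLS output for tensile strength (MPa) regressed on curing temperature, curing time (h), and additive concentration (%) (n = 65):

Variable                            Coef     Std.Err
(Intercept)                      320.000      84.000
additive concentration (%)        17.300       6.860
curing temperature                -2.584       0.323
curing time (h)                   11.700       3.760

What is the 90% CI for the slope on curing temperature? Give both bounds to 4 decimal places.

Read off: b = -2.584, SE = 0.323 for curing temperature.
df = n − k − 1 = 65 − 3 − 1 = 61.
t* = t_{0.05, 61} = 1.670219.
Margin = t* × SE = 1.670219 × 0.323 = 0.539481.
CI: -2.584 ± 0.539481 → (-3.1235, -2.0445).

(-3.1235, -2.0445)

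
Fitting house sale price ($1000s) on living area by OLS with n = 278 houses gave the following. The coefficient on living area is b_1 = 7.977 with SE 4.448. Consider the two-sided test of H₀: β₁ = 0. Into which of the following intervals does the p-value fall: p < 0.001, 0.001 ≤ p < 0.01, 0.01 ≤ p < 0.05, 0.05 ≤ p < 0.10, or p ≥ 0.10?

0.05 ≤ p < 0.10

t = 7.977 / 4.448 = 1.793.
df = n − 2 = 278 − 2 = 276.
Two-sided p = 2·P(T_{276} > |t|) ≈ 0.0740.
So 0.05 ≤ p < 0.10.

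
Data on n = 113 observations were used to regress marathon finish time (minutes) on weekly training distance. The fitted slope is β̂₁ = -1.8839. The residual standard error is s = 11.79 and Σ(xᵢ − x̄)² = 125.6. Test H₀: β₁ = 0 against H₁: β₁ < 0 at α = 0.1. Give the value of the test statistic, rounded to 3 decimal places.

SE(β̂₁) = s/√Sₓₓ = 11.79/√125.6 = 1.05201.
t = -1.8839 / 1.05201 = -1.791.
df = n − 2 = 111.
One-sided p ≈ 0.0380, which is < 0.1, so reject H₀.
There is evidence that the true slope on weekly training distance is negative.

t = -1.791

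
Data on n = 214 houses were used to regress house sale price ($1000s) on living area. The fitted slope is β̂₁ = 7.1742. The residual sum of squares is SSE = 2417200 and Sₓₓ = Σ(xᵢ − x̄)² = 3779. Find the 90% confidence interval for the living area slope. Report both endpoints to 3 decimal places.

(4.305, 10.044)

MSE = SSE/(n − 2) = 2417200/212 = 11401.9.
SE(β̂₁) = √(MSE/Sₓₓ) = √(11401.9/3779) = 1.737.
df = n − 2 = 212.
t* = t_{0.05, 212} = 1.652073.
Margin = t* × SE = 1.652073 × 1.737 = 2.86965.
CI: 7.1742 ± 2.86965 → (4.305, 10.044).
With 90% confidence, each one-unit increase in living area is associated with a change of between 4.305 and 10.044 $1000s in house sale price.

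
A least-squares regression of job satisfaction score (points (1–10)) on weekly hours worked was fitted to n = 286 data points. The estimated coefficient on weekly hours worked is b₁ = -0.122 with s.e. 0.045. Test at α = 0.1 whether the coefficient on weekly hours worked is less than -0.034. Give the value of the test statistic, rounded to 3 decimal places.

H₀: β₁ = -0.034 vs H₁: β₁ < -0.034.
t = (b₁ − β₁⁰)/SE = (-0.122 − (-0.034)) / 0.045 = -1.956.
df = n − 2 = 286 − 2 = 284.
One-sided p ≈ 0.0257, which is < 0.1, so reject H₀.
There is evidence that the true slope on weekly hours worked is below -0.034 points (1–10) per unit.

t = -1.956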